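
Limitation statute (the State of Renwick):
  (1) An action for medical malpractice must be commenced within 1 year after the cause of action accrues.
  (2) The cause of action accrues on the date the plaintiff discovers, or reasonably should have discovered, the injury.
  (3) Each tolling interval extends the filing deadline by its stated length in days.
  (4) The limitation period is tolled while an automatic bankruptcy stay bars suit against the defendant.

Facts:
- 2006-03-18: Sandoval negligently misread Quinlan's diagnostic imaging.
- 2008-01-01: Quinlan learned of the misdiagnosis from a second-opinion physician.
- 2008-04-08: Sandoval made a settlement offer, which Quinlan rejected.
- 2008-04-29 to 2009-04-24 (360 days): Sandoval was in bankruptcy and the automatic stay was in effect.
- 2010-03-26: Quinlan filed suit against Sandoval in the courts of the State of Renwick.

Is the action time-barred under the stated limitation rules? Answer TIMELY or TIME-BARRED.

Under the discovery rule, the claim accrued on 2008-01-01, when Quinlan discovered the injury — not on the 2006-03-18 date of the underlying act.
1 year from 2008-01-01 is 2009-01-01.
The period was tolled for 360 days by the automatic bankruptcy stay (2008-04-29 to 2009-04-24), pushing the deadline to 2009-12-27.
None of the other events listed affects the running of the period under the stated rules.
The 2010-03-26 filing falls after the 2009-12-27 deadline; the claim is time-barred.

TIME-BARRED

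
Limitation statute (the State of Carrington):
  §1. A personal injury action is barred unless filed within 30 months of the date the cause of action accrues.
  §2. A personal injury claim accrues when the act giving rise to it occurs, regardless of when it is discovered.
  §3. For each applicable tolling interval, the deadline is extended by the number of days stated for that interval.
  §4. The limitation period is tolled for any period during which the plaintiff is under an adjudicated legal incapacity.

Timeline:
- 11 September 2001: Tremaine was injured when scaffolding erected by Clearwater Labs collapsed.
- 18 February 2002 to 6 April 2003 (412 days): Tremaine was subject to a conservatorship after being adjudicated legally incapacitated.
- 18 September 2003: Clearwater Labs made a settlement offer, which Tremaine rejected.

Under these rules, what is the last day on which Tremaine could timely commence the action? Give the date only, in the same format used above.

27 April 2005

The claim accrued on 11 September 2001, when the wrongful act occurred.
Adding the 30 months base period to 11 September 2001 gives a deadline of 11 March 2004, before any tolling.
The plaintiff's legal incapacity from 18 February 2002 to 6 April 2003 tolled the period for 412 days, extending the deadline to 27 April 2005.
Nothing else in the chronology tolls or restarts the period.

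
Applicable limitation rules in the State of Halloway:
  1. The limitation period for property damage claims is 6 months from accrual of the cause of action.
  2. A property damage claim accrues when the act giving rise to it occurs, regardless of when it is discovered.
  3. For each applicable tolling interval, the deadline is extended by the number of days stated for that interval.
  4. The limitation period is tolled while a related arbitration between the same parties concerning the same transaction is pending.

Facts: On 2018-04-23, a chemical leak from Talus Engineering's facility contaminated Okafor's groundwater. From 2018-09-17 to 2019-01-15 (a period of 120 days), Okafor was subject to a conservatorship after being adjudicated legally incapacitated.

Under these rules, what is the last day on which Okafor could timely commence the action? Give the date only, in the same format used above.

2018-10-23

The cause of action accrued on 2018-04-23, the date of the act.
The untolled deadline — 6 months after 2018-04-23 — is 2018-10-23.
No stated provision tolls the period for the plaintiff's incapacity, so the interval from 2018-09-17 to 2019-01-15 has no effect on the deadline.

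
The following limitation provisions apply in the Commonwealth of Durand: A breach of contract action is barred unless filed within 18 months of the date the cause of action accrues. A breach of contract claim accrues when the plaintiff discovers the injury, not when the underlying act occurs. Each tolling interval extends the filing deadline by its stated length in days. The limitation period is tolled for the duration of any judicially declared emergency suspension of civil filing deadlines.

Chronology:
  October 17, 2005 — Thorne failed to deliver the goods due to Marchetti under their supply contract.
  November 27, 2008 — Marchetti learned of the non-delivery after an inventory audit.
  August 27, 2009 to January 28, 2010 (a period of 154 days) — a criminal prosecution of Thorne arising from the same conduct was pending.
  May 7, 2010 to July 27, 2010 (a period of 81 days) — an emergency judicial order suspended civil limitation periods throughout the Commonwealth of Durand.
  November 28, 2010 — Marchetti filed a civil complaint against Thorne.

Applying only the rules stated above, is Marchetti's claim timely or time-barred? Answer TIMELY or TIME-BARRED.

TIME-BARRED

Accrual is tied to discovery, so the period began on November 27, 2008 rather than on October 17, 2005 when the act occurred.
The untolled deadline — 18 months after November 27, 2008 — is May 27, 2010.
The period was tolled for 81 days by the emergency suspension of filing deadlines (May 7, 2010 to July 27, 2010), pushing the deadline to August 16, 2010.
Although a criminal prosecution ran from August 27, 2009 to January 28, 2010, the stated rules do not make that a tolling event, so it is disregarded.
Marchetti filed on November 28, 2010, after the August 16, 2010 deadline, so the action is time-barred.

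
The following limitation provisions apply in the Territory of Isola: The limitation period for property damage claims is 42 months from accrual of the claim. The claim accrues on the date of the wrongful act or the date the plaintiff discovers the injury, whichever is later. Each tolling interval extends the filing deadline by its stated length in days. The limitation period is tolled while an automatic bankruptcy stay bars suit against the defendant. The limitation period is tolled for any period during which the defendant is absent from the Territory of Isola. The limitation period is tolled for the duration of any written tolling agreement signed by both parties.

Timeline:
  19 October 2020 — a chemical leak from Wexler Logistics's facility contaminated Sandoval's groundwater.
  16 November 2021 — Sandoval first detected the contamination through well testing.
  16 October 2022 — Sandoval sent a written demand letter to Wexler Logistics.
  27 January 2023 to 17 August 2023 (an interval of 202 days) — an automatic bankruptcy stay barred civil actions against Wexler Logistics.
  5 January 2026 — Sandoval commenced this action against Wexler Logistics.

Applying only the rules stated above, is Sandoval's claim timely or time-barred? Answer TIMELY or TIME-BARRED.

TIME-BARRED

Taking the later of the act (19 October 2020) and discovery (16 November 2021), the claim accrued on 16 November 2021.
42 months from 16 November 2021 is 16 May 2025.
The automatic bankruptcy stay from 27 January 2023 to 17 August 2023 tolled the period for 202 days, extending the deadline to 4 December 2025.
None of the other events listed affects the running of the period under the stated rules.
Filing on 5 January 2026 missed the 4 December 2025 deadline — the action is time-barred.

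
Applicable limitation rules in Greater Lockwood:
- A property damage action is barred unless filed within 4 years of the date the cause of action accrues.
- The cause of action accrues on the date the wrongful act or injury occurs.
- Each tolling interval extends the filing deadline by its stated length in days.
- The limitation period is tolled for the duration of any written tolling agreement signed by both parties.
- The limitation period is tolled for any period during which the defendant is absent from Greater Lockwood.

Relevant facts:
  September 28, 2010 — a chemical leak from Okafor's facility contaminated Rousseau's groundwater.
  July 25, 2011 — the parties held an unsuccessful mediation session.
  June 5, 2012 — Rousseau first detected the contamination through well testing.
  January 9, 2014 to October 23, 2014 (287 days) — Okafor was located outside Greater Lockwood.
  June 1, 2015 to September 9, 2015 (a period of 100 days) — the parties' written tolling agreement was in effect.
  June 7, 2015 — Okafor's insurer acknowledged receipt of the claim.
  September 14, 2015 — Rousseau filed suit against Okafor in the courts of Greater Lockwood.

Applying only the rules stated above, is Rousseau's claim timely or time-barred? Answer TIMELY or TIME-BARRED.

TIMELY

The claim accrued on September 28, 2010, when the wrongful act occurred; under the stated occurrence rule the June 5, 2012 discovery does not delay accrual.
4 years from September 28, 2010 is September 28, 2014.
The period was tolled for 287 days by the defendant's absence from the jurisdiction (January 9, 2014 to October 23, 2014), pushing the deadline to July 12, 2015.
The written tolling agreement from June 1, 2015 to September 9, 2015 tolled the period for 100 days, extending the deadline to October 20, 2015.
None of the other events listed affects the running of the period under the stated rules.
Filing on September 14, 2015 beat the October 20, 2015 deadline — the action is timely.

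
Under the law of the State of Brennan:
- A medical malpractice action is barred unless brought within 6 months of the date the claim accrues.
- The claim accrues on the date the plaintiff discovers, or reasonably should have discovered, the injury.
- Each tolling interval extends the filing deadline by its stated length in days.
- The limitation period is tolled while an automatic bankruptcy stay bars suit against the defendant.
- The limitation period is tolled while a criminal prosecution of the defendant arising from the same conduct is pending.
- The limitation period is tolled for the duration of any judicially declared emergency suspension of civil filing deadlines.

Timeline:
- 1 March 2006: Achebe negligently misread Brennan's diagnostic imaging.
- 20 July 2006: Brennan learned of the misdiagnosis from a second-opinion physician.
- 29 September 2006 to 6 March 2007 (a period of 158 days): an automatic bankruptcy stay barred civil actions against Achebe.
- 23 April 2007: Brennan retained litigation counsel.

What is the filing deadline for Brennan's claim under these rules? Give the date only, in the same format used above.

The claim did not accrue until Brennan discovered the injury on 20 July 2006; the 1 March 2006 act date does not start the clock under the stated rule.
6 months from 20 July 2006 is 20 January 2007.
The automatic bankruptcy stay from 29 September 2006 to 6 March 2007 tolled the period for 158 days, extending the deadline to 27 June 2007.
Nothing else in the chronology tolls or restarts the period.

27 June 2007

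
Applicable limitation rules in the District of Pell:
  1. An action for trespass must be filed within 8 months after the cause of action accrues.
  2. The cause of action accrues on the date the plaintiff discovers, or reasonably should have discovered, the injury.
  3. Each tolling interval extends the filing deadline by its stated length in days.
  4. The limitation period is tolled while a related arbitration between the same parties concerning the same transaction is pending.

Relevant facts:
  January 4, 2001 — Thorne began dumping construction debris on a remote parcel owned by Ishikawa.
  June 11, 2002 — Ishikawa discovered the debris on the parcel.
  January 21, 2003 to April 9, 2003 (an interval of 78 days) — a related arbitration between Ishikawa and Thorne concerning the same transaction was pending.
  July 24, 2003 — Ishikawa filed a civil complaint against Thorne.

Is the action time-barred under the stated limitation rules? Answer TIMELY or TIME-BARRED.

The claim did not accrue until Ishikawa discovered the injury on June 11, 2002; the January 4, 2001 act date does not start the clock under the stated rule.
Adding the 8 months base period to June 11, 2002 gives a deadline of February 11, 2003, before any tolling.
The pending related arbitration from January 21, 2003 to April 9, 2003 tolled the period for 78 days, extending the deadline to April 30, 2003.
Ishikawa filed on July 24, 2003, after the April 30, 2003 deadline, so the action is time-barred.

TIME-BARRED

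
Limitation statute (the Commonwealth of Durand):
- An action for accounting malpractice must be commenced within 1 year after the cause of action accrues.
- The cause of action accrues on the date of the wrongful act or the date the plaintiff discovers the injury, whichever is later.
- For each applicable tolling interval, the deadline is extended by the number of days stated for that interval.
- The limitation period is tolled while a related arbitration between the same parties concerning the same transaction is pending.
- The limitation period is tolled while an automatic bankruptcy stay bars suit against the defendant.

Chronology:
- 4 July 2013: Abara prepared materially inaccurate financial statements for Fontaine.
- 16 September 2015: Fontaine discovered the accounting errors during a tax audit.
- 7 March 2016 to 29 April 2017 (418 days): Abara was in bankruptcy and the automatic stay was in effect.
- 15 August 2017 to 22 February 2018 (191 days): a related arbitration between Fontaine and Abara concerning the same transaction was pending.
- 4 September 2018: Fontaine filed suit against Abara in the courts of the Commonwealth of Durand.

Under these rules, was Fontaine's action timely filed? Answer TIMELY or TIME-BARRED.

The claim accrued on 16 September 2015 — the later of the 4 July 2013 act and the 16 September 2015 discovery.
Adding the 1 year base period to 16 September 2015 gives a deadline of 16 September 2016, before any tolling.
The period was tolled for 418 days by the automatic bankruptcy stay (7 March 2016 to 29 April 2017), pushing the deadline to 8 November 2017.
Because the pending related arbitration ran from 15 August 2017 to 22 February 2018, the deadline is extended by 191 days to 18 May 2018.
Fontaine filed on 4 September 2018, after the 18 May 2018 deadline, so the action is time-barred.

TIME-BARRED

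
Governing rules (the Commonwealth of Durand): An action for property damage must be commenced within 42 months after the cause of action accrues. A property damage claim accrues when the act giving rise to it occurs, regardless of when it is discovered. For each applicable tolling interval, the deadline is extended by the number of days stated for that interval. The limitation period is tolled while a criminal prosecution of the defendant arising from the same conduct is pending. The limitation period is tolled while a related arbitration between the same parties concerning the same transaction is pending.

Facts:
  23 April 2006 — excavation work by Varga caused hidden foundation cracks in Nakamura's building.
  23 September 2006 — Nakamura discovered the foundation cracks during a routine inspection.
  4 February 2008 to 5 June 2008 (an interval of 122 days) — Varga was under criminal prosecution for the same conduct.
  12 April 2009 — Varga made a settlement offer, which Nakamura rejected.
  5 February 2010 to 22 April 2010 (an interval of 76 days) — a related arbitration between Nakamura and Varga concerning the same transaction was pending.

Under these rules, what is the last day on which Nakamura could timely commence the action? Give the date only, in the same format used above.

Accrual is governed by the date of the act, so the period began to run on 23 April 2006; the later discovery on 23 September 2006 is irrelevant under the stated rule.
42 months from 23 April 2006 is 23 October 2009.
The period was tolled for 122 days by the pending criminal prosecution (4 February 2008 to 5 June 2008), pushing the deadline to 22 February 2010.
Because the pending related arbitration ran from 5 February 2010 to 22 April 2010, the deadline is extended by 76 days to 9 May 2010.
Nothing else in the chronology tolls or restarts the period.

9 May 2010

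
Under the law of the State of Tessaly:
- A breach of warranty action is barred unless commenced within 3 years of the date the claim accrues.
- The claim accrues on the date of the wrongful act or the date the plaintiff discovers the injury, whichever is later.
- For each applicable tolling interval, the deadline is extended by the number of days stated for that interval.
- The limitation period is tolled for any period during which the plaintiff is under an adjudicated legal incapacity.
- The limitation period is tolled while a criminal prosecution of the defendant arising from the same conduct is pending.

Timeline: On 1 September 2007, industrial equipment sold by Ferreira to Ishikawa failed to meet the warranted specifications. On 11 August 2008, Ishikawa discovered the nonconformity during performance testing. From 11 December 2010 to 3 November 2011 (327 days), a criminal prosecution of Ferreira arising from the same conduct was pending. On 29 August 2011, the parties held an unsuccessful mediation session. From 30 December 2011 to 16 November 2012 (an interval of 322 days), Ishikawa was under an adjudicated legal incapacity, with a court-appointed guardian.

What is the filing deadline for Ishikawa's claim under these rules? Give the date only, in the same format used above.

Because discovery on 11 August 2008 post-dates the 1 September 2007 act, accrual under the later-of rule falls on 11 August 2008.
The untolled deadline — 3 years after 11 August 2008 — is 11 August 2011.
Because the pending criminal prosecution ran from 11 December 2010 to 3 November 2011, the deadline is extended by 327 days to 3 July 2012.
The plaintiff's legal incapacity from 30 December 2011 to 16 November 2012 tolled the period for 322 days, extending the deadline to 21 May 2013.
The other events in the timeline have no effect on the limitation period under the stated rules.

21 May 2013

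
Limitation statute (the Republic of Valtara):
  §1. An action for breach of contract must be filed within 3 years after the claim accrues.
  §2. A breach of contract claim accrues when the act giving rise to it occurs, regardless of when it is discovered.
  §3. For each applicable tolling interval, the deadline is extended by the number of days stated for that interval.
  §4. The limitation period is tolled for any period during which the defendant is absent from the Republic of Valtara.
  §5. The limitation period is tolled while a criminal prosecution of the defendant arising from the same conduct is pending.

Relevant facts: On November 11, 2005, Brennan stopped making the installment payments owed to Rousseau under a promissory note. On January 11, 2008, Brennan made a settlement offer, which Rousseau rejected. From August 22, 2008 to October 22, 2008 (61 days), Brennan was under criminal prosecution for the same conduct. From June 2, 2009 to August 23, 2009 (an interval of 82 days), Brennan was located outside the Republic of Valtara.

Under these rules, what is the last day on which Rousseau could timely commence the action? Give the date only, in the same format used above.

The limitation period began to run on November 11, 2005.
Adding the 3 years base period to November 11, 2005 gives a deadline of November 11, 2008, before any tolling.
The pending criminal prosecution from August 22, 2008 to October 22, 2008 tolled the period for 61 days, extending the deadline to January 11, 2009.
The defendant's absence from the jurisdiction from June 2, 2009 to August 23, 2009 began after the period had already run on January 11, 2009, so it has no tolling effect.
The other events in the timeline have no effect on the limitation period under the stated rules.

January 11, 2009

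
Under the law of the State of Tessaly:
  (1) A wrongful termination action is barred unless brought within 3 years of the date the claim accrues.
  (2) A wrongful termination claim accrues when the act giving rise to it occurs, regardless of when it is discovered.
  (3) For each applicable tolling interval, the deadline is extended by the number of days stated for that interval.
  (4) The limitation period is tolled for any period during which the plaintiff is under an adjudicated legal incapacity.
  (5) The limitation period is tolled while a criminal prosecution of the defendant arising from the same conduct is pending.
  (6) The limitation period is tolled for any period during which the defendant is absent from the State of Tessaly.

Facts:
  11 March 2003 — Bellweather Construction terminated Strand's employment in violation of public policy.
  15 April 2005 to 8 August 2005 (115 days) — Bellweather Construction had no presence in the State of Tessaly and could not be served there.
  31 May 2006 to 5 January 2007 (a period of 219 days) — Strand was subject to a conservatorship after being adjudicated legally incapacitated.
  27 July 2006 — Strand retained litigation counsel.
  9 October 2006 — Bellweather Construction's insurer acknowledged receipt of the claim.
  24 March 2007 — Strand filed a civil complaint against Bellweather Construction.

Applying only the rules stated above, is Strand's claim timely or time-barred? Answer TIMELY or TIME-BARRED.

TIME-BARRED

The claim accrued on 11 March 2003, the date of the act.
Adding the 3 years base period to 11 March 2003 gives a deadline of 11 March 2006, before any tolling.
The period was tolled for 115 days by the defendant's absence from the jurisdiction (15 April 2005 to 8 August 2005), pushing the deadline to 4 July 2006.
The period was tolled for 219 days by the plaintiff's legal incapacity (31 May 2006 to 5 January 2007), pushing the deadline to 8 February 2007.
Nothing else in the chronology tolls or restarts the period.
Strand filed on 24 March 2007, after the 8 February 2007 deadline, so the action is time-barred.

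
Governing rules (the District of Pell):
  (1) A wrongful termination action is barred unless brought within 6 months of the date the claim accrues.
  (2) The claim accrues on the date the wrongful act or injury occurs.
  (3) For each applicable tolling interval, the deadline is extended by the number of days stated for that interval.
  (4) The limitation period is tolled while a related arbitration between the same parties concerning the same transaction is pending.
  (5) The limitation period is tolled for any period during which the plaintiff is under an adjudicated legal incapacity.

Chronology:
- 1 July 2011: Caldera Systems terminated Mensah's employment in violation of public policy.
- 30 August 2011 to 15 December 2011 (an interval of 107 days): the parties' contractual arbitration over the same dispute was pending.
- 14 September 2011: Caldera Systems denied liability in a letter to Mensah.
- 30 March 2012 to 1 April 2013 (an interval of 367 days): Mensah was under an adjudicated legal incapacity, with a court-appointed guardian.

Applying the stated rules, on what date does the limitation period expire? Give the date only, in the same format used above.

The claim accrued on 1 July 2011, when the wrongful act occurred.
The untolled deadline — 6 months after 1 July 2011 — is 1 January 2012.
The period was tolled for 107 days by the pending related arbitration (30 August 2011 to 15 December 2011), pushing the deadline to 17 April 2012.
The plaintiff's legal incapacity from 30 March 2012 to 1 April 2013 tolled the period for 367 days, extending the deadline to 19 April 2013.
Nothing else in the chronology tolls or restarts the period.

19 April 2013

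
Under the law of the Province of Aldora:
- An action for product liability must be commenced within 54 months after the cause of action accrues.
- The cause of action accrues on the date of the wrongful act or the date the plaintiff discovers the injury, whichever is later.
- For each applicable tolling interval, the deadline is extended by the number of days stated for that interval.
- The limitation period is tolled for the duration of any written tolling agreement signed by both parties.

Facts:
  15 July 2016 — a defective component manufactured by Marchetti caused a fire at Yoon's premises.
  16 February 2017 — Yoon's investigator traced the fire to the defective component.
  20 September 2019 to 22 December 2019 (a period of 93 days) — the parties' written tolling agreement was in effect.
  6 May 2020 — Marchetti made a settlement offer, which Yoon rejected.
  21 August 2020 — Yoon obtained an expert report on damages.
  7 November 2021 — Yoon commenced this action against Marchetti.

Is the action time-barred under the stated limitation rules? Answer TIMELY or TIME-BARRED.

Because discovery on 16 February 2017 post-dates the 15 July 2016 act, accrual under the later-of rule falls on 16 February 2017.
54 months from 16 February 2017 is 16 August 2021.
The period was tolled for 93 days by the written tolling agreement (20 September 2019 to 22 December 2019), pushing the deadline to 17 November 2021.
None of the other events listed affects the running of the period under the stated rules.
Yoon filed on 7 November 2021, before the 17 November 2021 deadline, so the action is timely.

TIMELY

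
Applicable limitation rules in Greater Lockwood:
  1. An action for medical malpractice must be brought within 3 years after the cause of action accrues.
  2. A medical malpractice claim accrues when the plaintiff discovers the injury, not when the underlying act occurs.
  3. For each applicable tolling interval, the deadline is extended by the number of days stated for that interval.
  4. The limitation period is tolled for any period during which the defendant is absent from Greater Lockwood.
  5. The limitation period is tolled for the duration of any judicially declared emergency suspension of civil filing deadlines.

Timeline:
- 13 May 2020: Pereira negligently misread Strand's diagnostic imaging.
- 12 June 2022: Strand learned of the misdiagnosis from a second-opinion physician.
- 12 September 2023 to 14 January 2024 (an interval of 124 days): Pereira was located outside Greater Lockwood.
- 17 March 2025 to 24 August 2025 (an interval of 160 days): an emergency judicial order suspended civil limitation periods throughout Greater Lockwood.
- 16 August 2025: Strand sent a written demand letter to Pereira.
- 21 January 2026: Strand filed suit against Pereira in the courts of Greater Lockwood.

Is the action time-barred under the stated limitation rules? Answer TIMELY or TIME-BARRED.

TIMELY

The claim did not accrue until Strand discovered the injury on 12 June 2022; the 13 May 2020 act date does not start the clock under the stated rule.
The untolled deadline — 3 years after 12 June 2022 — is 12 June 2025.
The defendant's absence from the jurisdiction from 12 September 2023 to 14 January 2024 tolled the period for 124 days, extending the deadline to 14 October 2025.
The period was tolled for 160 days by the emergency suspension of filing deadlines (17 March 2025 to 24 August 2025), pushing the deadline to 23 March 2026.
None of the other events listed affects the running of the period under the stated rules.
Filing on 21 January 2026 beat the 23 March 2026 deadline — the action is timely.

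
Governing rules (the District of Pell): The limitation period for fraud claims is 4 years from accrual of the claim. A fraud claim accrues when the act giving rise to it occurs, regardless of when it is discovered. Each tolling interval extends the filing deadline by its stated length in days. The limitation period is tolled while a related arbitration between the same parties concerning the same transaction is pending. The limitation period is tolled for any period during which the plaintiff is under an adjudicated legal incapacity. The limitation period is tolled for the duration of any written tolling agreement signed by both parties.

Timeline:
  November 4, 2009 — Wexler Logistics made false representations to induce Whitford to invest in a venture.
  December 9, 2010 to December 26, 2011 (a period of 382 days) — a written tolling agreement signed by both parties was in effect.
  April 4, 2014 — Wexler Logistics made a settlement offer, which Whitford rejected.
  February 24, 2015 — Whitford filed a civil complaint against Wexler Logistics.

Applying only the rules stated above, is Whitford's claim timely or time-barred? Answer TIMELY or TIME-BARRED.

The claim accrued on November 4, 2009, the date of the act.
Adding the 4 years base period to November 4, 2009 gives a deadline of November 4, 2013, before any tolling.
The written tolling agreement from December 9, 2010 to December 26, 2011 tolled the period for 382 days, extending the deadline to November 21, 2014.
None of the other events listed affects the running of the period under the stated rules.
The February 24, 2015 filing falls after the November 21, 2014 deadline; the claim is time-barred.

TIME-BARRED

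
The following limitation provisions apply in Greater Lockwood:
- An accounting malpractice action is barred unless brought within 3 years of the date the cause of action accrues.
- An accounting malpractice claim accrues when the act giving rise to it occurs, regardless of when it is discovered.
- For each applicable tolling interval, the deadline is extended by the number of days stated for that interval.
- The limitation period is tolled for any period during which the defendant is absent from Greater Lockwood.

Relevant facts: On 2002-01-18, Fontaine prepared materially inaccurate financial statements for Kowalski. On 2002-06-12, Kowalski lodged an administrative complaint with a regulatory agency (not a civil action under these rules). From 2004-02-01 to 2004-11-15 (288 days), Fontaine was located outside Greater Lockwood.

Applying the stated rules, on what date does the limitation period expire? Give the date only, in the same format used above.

2005-11-02

The claim accrued on 2002-01-18, when the wrongful act occurred.
3 years from 2002-01-18 is 2005-01-18.
The defendant's absence from the jurisdiction from 2004-02-01 to 2004-11-15 tolled the period for 288 days, extending the deadline to 2005-11-02.
None of the other events listed affects the running of the period under the stated rules.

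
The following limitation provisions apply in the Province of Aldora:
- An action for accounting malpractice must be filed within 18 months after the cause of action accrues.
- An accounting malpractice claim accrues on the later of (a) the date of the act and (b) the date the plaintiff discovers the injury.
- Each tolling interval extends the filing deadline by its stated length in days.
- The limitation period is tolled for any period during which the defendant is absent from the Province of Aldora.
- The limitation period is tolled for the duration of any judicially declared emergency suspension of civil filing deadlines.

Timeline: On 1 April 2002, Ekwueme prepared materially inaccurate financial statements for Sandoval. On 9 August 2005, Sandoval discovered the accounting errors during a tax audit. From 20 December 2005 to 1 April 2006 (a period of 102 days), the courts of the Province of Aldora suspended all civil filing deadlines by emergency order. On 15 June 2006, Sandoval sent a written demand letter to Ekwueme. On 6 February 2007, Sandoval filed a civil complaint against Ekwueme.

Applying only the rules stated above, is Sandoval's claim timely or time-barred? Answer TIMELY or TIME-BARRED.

Taking the later of the act (1 April 2002) and discovery (9 August 2005), the claim accrued on 9 August 2005.
The untolled deadline — 18 months after 9 August 2005 — is 9 February 2007.
The emergency suspension of filing deadlines from 20 December 2005 to 1 April 2006 tolled the period for 102 days, extending the deadline to 22 May 2007.
Nothing else in the chronology tolls or restarts the period.
The 6 February 2007 filing precedes the 22 May 2007 deadline; the claim is timely.

TIMELY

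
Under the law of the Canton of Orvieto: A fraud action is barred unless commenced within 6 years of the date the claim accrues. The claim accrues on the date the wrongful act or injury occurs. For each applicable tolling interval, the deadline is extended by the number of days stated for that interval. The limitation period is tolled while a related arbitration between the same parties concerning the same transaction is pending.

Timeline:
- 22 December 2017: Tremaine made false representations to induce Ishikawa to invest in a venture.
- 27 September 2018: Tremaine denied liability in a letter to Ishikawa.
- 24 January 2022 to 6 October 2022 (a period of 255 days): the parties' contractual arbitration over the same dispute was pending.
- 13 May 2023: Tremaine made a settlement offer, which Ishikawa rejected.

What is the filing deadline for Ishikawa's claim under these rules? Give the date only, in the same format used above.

The limitation period began to run on 22 December 2017.
The untolled deadline — 6 years after 22 December 2017 — is 22 December 2023.
Because the pending related arbitration ran from 24 January 2022 to 6 October 2022, the deadline is extended by 255 days to 2 September 2024.
Nothing else in the chronology tolls or restarts the period.

2 September 2024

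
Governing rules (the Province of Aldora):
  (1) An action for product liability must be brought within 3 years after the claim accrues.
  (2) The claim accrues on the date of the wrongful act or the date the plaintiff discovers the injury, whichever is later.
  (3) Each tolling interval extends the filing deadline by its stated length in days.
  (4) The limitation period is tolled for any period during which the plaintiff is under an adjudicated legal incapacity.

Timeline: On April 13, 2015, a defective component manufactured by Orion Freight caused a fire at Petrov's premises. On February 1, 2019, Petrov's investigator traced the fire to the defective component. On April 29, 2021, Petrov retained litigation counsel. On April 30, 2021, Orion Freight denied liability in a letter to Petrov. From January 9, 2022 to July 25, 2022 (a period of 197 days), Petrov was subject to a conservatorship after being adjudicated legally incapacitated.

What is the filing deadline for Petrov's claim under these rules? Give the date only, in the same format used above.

Because discovery on February 1, 2019 post-dates the April 13, 2015 act, accrual under the later-of rule falls on February 1, 2019.
Adding the 3 years base period to February 1, 2019 gives a deadline of February 1, 2022, before any tolling.
Because the plaintiff's legal incapacity ran from January 9, 2022 to July 25, 2022, the deadline is extended by 197 days to August 17, 2022.
Nothing else in the chronology tolls or restarts the period.

August 17, 2022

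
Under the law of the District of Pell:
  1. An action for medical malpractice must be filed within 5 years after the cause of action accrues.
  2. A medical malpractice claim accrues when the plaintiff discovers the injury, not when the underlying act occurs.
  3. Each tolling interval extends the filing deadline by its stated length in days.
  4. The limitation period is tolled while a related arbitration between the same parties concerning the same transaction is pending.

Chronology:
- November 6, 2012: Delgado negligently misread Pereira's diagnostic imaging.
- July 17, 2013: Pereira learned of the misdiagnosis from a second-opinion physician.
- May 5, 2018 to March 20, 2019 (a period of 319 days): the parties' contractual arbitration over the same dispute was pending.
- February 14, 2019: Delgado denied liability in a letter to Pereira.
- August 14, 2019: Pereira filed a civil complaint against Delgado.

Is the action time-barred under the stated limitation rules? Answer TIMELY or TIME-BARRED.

TIME-BARRED

The claim did not accrue until Pereira discovered the injury on July 17, 2013; the November 6, 2012 act date does not start the clock under the stated rule.
5 years from July 17, 2013 is July 17, 2018.
The period was tolled for 319 days by the pending related arbitration (May 5, 2018 to March 20, 2019), pushing the deadline to June 1, 2019.
Nothing else in the chronology tolls or restarts the period.
Filing on August 14, 2019 missed the June 1, 2019 deadline — the action is time-barred.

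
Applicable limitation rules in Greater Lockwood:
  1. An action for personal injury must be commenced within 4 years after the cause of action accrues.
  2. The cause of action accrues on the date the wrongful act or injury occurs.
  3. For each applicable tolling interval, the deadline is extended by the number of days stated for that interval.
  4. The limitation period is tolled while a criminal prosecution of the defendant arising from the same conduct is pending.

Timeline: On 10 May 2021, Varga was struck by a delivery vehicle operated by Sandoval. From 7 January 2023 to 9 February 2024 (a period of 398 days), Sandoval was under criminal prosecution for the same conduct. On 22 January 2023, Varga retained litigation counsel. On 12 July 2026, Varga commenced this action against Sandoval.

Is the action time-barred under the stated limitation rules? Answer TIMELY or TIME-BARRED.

The cause of action accrued on 10 May 2021, the date of the act.
Adding the 4 years base period to 10 May 2021 gives a deadline of 10 May 2025, before any tolling.
The period was tolled for 398 days by the pending criminal prosecution (7 January 2023 to 9 February 2024), pushing the deadline to 12 June 2026.
Nothing else in the chronology tolls or restarts the period.
Filing on 12 July 2026 missed the 12 June 2026 deadline — the action is time-barred.

TIME-BARRED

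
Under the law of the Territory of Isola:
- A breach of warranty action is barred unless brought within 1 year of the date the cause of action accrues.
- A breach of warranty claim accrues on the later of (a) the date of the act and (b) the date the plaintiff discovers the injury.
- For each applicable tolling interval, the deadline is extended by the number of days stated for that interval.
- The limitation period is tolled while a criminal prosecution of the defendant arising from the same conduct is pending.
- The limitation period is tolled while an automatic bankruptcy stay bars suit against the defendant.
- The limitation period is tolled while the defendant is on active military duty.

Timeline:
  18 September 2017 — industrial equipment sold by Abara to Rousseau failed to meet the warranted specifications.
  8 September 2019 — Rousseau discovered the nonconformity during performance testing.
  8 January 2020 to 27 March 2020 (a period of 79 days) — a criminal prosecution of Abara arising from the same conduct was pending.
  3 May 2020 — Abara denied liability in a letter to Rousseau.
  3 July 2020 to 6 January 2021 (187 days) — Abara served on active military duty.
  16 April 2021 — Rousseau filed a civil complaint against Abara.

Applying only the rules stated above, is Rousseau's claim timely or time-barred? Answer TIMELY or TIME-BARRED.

The claim accrued on 8 September 2019 — the later of the 18 September 2017 act and the 8 September 2019 discovery.
The untolled deadline — 1 year after 8 September 2019 — is 8 September 2020.
The pending criminal prosecution from 8 January 2020 to 27 March 2020 tolled the period for 79 days, extending the deadline to 26 November 2020.
Because the defendant's active military service ran from 3 July 2020 to 6 January 2021, the deadline is extended by 187 days to 1 June 2021.
The other events in the timeline have no effect on the limitation period under the stated rules.
Rousseau filed on 16 April 2021, before the 1 June 2021 deadline, so the action is timely.

TIMELY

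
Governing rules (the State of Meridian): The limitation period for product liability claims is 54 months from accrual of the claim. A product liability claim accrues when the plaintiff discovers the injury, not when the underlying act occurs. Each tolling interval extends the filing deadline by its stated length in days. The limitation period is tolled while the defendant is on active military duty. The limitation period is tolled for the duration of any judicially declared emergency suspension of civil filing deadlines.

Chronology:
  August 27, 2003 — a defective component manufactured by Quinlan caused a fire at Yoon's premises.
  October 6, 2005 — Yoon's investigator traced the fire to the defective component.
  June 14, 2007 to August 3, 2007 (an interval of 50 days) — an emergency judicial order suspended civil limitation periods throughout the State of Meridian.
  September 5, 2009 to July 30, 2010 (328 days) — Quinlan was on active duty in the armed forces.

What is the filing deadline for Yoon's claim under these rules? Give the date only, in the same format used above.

April 19, 2011

The claim did not accrue until Yoon discovered the injury on October 6, 2005; the August 27, 2003 act date does not start the clock under the stated rule.
54 months from October 6, 2005 is April 6, 2010.
The emergency suspension of filing deadlines from June 14, 2007 to August 3, 2007 tolled the period for 50 days, extending the deadline to May 26, 2010.
The period was tolled for 328 days by the defendant's active military service (September 5, 2009 to July 30, 2010), pushing the deadline to April 19, 2011.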